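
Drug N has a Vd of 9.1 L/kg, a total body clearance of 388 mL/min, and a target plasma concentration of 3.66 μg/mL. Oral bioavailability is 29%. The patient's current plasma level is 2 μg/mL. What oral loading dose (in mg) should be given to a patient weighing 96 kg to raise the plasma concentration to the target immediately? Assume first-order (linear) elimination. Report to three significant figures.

Total Vd = 9.1 × 96 = 873.6 L
The loading dose fills Vd to the target concentration.
Concentration deficit ΔC = 3.66 − 2 = 1.660 mg/L
LD = Vd × ΔC / F = 873.6 × 1.660 / 0.29 = 5001 mg

5000 mg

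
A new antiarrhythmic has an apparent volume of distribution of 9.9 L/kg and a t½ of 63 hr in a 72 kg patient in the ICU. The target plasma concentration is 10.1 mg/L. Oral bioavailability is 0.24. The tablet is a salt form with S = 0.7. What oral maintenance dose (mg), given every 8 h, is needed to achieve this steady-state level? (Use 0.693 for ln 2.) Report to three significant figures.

3770 mg

Vd = 9.9 L/kg × 72 kg = 712.8 L
CL = ln 2 · Vd / t½ = 0.693 × 712.8 / 63 = 7.841 L/h
D = CL × Css × τ / F / S = 7.841 × 10.1 × 8 / 0.24 / 0.7 = 3771 mg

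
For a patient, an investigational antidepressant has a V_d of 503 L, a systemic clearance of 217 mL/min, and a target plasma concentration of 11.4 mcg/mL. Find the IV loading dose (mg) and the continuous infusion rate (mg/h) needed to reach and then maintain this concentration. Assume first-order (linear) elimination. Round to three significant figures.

(a) 5730 mg; (b) 148 mg/h

Loading dose = Vd × C = 503.0 × 11.4 = 5734 mg
Convert clearance: 217 mL/min × 60 min/h ÷ 1000 mL/L = 13.02 L/h
Maintenance: replace elimination → rate = CL × Css = 13.02 × 11.4 = 148.4 mg/h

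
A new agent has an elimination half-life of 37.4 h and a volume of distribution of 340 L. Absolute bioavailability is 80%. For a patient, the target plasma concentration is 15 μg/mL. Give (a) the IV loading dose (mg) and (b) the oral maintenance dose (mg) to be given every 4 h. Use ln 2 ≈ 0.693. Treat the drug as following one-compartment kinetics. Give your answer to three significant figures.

LD = Vd × C = 340.0 × 15 = 5100 mg
CL = 0.693 × Vd / t½ = 0.693 × 340.0 / 37.4 = 6.300 L/h
D = CL × Css × τ / F = 6.300 × 15 × 4 / 0.8 = 472.5 mg

(a) 5100 mg; (b) 473 mg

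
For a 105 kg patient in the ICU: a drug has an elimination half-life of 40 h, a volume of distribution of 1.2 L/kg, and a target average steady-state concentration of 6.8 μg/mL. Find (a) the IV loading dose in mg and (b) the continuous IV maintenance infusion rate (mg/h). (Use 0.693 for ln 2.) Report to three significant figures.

(a) 857 mg; (b) 14.8 mg/h

Total Vd = 1.2 × 105 = 126.0 L
LD = Vd × C = 126.0 × 6.8 = 856.8 mg
CL = 0.693 × Vd / t½ = 0.693 × 126.0 / 40 = 2.183 L/h
Infusion rate = CL × Css = 2.183 × 6.8 = 14.84 mg/h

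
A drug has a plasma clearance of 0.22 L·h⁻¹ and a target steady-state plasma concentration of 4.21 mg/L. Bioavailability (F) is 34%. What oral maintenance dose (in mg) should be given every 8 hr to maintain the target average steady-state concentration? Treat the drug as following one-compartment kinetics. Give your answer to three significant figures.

21.8 mg

D = CL × Css × τ / F = 0.2200 × 4.21 × 8 / 0.34 = 21.79 mg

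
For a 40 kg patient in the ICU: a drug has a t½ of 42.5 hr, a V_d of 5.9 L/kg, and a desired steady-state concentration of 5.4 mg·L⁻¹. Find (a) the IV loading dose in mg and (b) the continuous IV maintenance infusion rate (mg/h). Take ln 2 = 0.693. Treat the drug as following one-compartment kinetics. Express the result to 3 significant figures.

Vd = 5.9 L/kg × 40 kg = 236.0 L
LD = Vd × C = 236.0 × 5.4 = 1274 mg
CL = 0.693 × Vd / t½ = 0.693 × 236.0 / 42.5 = 3.848 L/h
Infusion rate = CL × Css = 3.848 × 5.4 = 20.78 mg/h

(a) 1270 mg; (b) 20.8 mg/h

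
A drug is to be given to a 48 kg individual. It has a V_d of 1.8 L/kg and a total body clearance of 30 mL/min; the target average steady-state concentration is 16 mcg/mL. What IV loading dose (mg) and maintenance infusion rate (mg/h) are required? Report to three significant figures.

(a) 1380 mg; (b) 28.8 mg/h

Vd(total) = 48 kg × 1.8 L/kg = 86.40 L
Loading dose = Vd × C = 86.40 × 16 = 1382 mg
CL = 30 mL/min = 30 × 0.06 = 1.800 L/h
Infusion rate = 1.800 L/h × 16 mg/L = 28.80 mg/h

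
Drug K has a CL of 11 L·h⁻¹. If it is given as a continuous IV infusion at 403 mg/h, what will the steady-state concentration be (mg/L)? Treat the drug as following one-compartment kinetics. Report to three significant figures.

36.6 mg/L

Css = rate / CL = 403 / 11.00 = 36.64 mg/L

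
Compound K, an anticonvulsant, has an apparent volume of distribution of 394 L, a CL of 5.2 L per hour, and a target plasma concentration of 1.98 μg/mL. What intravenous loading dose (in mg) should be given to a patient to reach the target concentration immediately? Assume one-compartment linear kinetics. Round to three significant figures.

Loading dose depends on Vd (not clearance): it fills the distribution volume.
LD = Vd × C = 394.0 × 1.980 = 780.1 mg

780 mg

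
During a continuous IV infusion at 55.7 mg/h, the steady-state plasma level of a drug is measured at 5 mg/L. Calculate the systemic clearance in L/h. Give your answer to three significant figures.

At steady state, infusion rate = CL × Css, so CL = rate / Css.
CL = 55.7 / 5 = 11.14 L/h

11.1 L/h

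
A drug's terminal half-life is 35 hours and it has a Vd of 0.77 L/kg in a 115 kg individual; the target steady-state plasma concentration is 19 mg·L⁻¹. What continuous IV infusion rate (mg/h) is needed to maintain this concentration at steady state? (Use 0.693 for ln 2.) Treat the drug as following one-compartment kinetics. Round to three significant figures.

33.3 mg/h

Vd(total) = 115 kg × 0.77 L/kg = 88.55 L
CL = ln 2 · Vd / t½ = 0.693 × 88.55 / 35 = 1.753 L/h
Infusion rate = CL × Css = 1.753 × 19 = 33.31 mg/h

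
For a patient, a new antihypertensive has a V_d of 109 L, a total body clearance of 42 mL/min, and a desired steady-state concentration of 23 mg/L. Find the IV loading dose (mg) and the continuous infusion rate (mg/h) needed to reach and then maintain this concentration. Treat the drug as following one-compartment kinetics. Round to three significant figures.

Loading dose = Vd × C = 109.0 × 23 = 2507 mg
Convert clearance: 42 mL/min × 60 min/h ÷ 1000 mL/L = 2.520 L/h
Maintenance: replace elimination → rate = CL × Css = 2.520 × 23 = 57.96 mg/h

(a) 2510 mg; (b) 58.0 mg/h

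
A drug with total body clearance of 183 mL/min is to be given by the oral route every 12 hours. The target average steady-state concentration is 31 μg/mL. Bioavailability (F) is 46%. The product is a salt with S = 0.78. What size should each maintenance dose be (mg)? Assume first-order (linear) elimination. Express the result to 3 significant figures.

11400 mg

Convert clearance: 183 mL/min × 60 min/h ÷ 1000 mL/L = 10.98 L/h
D = CL × Css × τ / F / S = 10.98 × 31 × 12 / 0.46 / 0.78 = 11380 mg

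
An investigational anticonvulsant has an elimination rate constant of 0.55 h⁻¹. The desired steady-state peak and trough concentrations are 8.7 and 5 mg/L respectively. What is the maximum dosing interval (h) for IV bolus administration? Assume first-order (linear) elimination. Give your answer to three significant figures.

Between IV bolus doses, concentration decays as C = C₀·e^(−kτ), so C_peak/C_trough = e^(kτ).
τ_max = ln(C_peak/C_trough) / k = ln(8.7/5) / 0.5500 = 0.5539 / 0.5500 = 1.007 h

1.01 h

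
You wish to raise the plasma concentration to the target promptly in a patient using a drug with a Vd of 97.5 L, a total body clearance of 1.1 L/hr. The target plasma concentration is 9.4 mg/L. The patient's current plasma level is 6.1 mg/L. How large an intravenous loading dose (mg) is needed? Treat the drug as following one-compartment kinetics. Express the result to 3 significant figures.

Concentration deficit ΔC = 9.4 − 6.1 = 3.300 mg/L
LD = Vd × ΔC = 97.50 × 3.300 = 321.8 mg

322 mg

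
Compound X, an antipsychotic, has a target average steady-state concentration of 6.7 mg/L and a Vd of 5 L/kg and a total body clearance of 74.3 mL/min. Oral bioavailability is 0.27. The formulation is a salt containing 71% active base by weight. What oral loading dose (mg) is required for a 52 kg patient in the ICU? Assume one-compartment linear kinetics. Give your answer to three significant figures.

Total Vd = 5 × 52 = 260.0 L
LD = Vd × C / F / S = 260.0 × 6.700 / 0.27 / 0.71 = 9087 mg

9090 mg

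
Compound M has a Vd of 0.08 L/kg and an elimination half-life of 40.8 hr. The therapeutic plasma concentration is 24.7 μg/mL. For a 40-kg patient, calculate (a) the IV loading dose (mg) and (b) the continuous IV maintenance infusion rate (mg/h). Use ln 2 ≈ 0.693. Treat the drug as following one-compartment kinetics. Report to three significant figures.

(a) 79.0 mg; (b) 1.34 mg/h

Vd(total) = 40 kg × 0.08 L/kg = 3.200 L
LD = Vd × C = 3.200 × 24.7 = 79.04 mg
CL = 0.693 × Vd / t½ = 0.693 × 3.200 / 40.8 = 0.05435 L/h
Infusion rate = CL × Css = 0.05435 × 24.7 = 1.342 mg/h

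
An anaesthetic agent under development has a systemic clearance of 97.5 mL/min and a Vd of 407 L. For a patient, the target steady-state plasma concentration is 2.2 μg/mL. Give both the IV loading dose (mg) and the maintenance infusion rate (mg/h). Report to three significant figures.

(a) 895 mg; (b) 12.9 mg/h

Loading dose = Vd × C = 407.0 × 2.2 = 895.4 mg
CL = 97.5 mL/min = 97.5 × 0.06 = 5.850 L/h
Maintenance infusion rate = CL × Css = 5.850 × 2.2 = 12.87 mg/h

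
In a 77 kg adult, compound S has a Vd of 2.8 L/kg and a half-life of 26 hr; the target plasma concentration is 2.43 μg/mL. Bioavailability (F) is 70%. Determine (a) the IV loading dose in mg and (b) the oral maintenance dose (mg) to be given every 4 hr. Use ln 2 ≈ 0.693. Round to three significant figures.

(a) 524 mg; (b) 79.8 mg

Vd = 2.8 L/kg × 77 kg = 215.6 L
LD = Vd × C = 215.6 × 2.43 = 523.9 mg
CL = 0.693 × Vd / t½ = 0.693 × 215.6 / 26 = 5.747 L/h
D = CL × Css × τ / F = 5.747 × 2.43 × 4 / 0.7 = 79.80 mg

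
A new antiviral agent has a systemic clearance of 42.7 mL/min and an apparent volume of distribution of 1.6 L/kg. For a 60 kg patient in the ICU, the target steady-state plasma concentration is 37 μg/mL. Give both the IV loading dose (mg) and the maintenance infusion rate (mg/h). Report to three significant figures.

Vd(total) = 60 kg × 1.6 L/kg = 96.00 L
Loading: fill Vd to C_target → 96.00 L × 37 mg/L = 3552 mg
CL = 42.7 mL/min = 42.7 × 0.06 = 2.562 L/h
Maintenance infusion rate = CL × Css = 2.562 × 37 = 94.79 mg/h

(a) 3550 mg; (b) 94.8 mg/h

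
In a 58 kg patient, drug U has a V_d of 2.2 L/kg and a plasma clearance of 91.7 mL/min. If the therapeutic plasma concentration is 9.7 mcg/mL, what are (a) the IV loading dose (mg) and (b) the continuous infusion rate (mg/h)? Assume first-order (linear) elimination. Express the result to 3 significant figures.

(a) 1240 mg; (b) 53.4 mg/h

Vd(total) = 58 kg × 2.2 L/kg = 127.6 L
Loading dose = Vd × C = 127.6 × 9.7 = 1238 mg
CL = 91.7 mL/min = 91.7 × 0.06 = 5.502 L/h
Infusion rate = 5.502 L/h × 9.7 mg/L = 53.37 mg/h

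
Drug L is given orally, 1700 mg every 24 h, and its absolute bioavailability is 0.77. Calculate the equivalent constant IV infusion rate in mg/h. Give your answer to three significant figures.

Equivalent systemic input: infusion rate = F·D/τ.
Rate = 0.77 × 1700 / 24 = 54.54 mg/h

54.5 mg/h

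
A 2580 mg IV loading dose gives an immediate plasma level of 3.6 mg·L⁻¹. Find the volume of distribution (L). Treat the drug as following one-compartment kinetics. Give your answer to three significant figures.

717 L

Immediately after an IV bolus, C₀ = Dose / Vd, so Vd = Dose / C₀.
Vd = 2580 / 3.6 = 716.7 L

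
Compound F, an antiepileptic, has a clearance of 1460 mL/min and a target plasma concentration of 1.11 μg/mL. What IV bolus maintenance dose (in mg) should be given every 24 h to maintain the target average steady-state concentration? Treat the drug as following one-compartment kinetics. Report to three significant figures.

2330 mg

CL = 1460 mL/min = 1460 × 0.06 = 87.60 L/h
D = CL × Css × τ = 87.60 × 1.11 × 24 = 2334 mg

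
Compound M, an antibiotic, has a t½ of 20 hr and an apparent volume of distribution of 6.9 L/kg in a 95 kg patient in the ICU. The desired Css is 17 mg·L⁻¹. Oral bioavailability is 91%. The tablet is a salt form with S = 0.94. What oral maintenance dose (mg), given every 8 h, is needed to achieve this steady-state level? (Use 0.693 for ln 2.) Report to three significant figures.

3610 mg

Vd(total) = 95 kg × 6.9 L/kg = 655.5 L
CL = 0.693 × Vd / t½ = 0.693 × 655.5 / 20 = 22.71 L/h
D = CL × Css × τ / F / S = 22.71 × 17 × 8 / 0.91 / 0.94 = 3611 mg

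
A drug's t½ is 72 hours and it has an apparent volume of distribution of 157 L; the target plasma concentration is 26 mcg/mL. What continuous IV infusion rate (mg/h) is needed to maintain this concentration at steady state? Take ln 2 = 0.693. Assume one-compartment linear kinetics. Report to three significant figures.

39.3 mg/h

CL = ln 2 · Vd / t½ = 0.693 × 157.0 / 72 = 1.511 L/h
Infusion rate = CL × Css = 1.511 × 26 = 39.29 mg/h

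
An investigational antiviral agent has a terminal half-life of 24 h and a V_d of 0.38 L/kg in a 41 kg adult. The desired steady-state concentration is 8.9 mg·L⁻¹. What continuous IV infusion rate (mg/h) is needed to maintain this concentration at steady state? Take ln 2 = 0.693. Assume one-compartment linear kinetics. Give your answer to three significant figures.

4.00 mg/h

Total Vd = 0.38 × 41 = 15.58 L
CL = 0.693 × Vd / t½ = 0.693 × 15.58 / 24 = 0.4499 L/h
Infusion rate = CL × Css = 0.4499 × 8.9 = 4.004 mg/h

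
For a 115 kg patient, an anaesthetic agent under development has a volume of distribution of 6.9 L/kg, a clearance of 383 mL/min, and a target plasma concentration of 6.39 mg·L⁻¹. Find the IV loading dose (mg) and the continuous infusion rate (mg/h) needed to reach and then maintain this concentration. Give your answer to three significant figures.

Vd = 6.9 L/kg × 115 kg = 793.5 L
LD = Vd · C_target = 793.5 × 6.39 = 5070 mg
Convert clearance: 383 mL/min × 60 min/h ÷ 1000 mL/L = 22.98 L/h
Infusion rate = 22.98 L/h × 6.39 mg/L = 146.8 mg/h

(a) 5070 mg; (b) 147 mg/h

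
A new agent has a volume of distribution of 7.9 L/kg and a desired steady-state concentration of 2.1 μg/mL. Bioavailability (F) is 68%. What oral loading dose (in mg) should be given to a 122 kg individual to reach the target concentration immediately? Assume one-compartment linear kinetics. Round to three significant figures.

2980 mg

Vd(total) = 122 kg × 7.9 L/kg = 963.8 L
LD = Vd × C / F = 963.8 × 2.100 / 0.68 = 2976 mg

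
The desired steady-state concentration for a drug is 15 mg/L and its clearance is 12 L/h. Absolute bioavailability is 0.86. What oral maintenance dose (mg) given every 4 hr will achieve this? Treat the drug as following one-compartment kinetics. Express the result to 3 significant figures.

D = CL × Css × τ / F = 12.00 × 15 × 4 / 0.86 = 837.2 mg

837 mg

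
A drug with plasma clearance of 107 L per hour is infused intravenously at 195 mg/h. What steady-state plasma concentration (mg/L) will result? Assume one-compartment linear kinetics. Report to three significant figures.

1.82 mg/L

Css = rate / CL = 195 / 107.0 = 1.822 mg/L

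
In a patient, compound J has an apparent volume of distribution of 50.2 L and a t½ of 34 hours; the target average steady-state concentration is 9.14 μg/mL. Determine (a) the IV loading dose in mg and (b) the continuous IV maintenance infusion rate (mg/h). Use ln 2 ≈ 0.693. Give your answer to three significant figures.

(a) 459 mg; (b) 9.35 mg/h

LD = Vd × C = 50.20 × 9.14 = 458.8 mg
CL = 0.693 × Vd / t½ = 0.693 × 50.20 / 34 = 1.023 L/h
Infusion rate = CL × Css = 1.023 × 9.14 = 9.350 mg/h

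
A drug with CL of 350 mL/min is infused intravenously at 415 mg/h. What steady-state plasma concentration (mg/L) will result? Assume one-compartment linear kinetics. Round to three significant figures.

19.8 mg/L

CL = 350 mL/min × 60/1000 = 21.00 L/h
Css = rate / CL = 415 / 21.00 = 19.76 mg/L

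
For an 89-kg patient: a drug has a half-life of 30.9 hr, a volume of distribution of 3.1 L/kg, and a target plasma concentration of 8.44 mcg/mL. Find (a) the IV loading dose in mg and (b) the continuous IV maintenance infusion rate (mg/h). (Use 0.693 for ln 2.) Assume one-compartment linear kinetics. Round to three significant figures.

Total Vd = 3.1 × 89 = 275.9 L
LD = Vd × C = 275.9 × 8.44 = 2329 mg
CL = 0.693 × Vd / t½ = 0.693 × 275.9 / 30.9 = 6.188 L/h
Infusion rate = CL × Css = 6.188 × 8.44 = 52.23 mg/h

(a) 2330 mg; (b) 52.2 mg/h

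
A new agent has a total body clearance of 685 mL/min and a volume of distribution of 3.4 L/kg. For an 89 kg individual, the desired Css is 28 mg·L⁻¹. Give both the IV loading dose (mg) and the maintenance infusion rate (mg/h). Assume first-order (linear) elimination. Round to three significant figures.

(a) 8470 mg; (b) 1150 mg/h

Vd(total) = 89 kg × 3.4 L/kg = 302.6 L
Loading: fill Vd to C_target → 302.6 L × 28 mg/L = 8473 mg
Convert clearance: 685 mL/min × 60 min/h ÷ 1000 mL/L = 41.10 L/h
Maintenance infusion rate = CL × Css = 41.10 × 28 = 1151 mg/h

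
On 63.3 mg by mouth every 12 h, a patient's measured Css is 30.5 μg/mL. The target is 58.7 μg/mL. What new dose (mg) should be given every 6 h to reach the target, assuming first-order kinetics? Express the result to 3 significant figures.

60.9 mg

With linear kinetics, Css is proportional to dose rate (D/τ) at fixed clearance.
D₂ = D₁ × (Css,target / Css,current) × (τ₂/τ₁) = 63.3 × (58.7/30.5) × (6/12) = 60.91 mg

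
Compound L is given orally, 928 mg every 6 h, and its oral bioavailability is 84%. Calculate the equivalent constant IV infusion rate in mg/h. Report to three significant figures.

Equivalent systemic input: infusion rate = F·D/τ.
Rate = 0.84 × 928 / 6 = 129.9 mg/h

130 mg/h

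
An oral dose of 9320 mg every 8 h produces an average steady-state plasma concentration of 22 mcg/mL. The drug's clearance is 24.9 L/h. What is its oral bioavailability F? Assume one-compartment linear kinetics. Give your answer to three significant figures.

0.470

F·D/τ = CL·Css at steady state → F = CL·Css·τ / D.
F = 24.9 × 22 × 8 / 9320 = 0.470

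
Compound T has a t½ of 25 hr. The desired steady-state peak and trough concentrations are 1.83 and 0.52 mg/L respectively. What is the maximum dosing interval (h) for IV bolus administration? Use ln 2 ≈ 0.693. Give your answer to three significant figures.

k = 0.693 / t½ = 0.693 / 25 = 0.02772 h⁻¹
Between IV bolus doses, concentration decays as C = C₀·e^(−kτ), so C_peak/C_trough = e^(kτ).
τ_max = ln(C_peak/C_trough) / k = ln(1.83/0.52) / 0.02772 = 1.258 / 0.02772 = 45.38 h

45.4 h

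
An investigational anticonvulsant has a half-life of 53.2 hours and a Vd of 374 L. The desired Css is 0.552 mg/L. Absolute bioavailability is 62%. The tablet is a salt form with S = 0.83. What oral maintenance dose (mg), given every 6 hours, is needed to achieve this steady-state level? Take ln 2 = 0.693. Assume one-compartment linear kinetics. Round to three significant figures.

k = 0.693/53.2 = 0.01303 h⁻¹, so CL = k·Vd = 0.01303 × 374.0 = 4.873 L/h
D = CL × Css × τ / F / S = 4.873 × 0.552 × 6 / 0.62 / 0.83 = 31.36 mg

31.4 mg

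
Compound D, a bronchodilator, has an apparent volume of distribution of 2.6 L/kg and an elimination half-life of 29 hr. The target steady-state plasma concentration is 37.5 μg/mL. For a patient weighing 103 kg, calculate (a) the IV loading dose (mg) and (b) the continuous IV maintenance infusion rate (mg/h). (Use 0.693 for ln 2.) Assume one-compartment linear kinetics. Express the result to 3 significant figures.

Vd = 2.6 L/kg × 103 kg = 267.8 L
LD = Vd × C = 267.8 × 37.5 = 10040 mg
CL = 0.693 × Vd / t½ = 0.693 × 267.8 / 29 = 6.399 L/h
Infusion rate = CL × Css = 6.399 × 37.5 = 240.0 mg/h

(a) 10000 mg; (b) 240 mg/h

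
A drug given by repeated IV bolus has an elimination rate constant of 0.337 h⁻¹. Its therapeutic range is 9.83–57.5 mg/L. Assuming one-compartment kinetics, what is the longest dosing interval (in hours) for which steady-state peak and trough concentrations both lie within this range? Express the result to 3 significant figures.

Between IV bolus doses, concentration decays as C = C₀·e^(−kτ), so C_peak/C_trough = e^(kτ).
τ_max = ln(C_peak/C_trough) / k = ln(57.5/9.83) / 0.3370 = 1.766 / 0.3370 = 5.240 h

5.24 h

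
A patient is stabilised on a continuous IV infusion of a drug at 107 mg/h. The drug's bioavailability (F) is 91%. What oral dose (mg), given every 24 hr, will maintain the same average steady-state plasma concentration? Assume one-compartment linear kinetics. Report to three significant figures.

2820 mg

To maintain the same Css, the systemic dosing rate must be unchanged: F·D/τ = infusion rate.
D = rate × τ / F = 107 × 24 / 0.91 = 2822 mg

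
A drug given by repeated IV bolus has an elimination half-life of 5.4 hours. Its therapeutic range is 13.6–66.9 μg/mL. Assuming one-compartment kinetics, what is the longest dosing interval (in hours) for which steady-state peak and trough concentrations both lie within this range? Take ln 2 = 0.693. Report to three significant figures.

k = 0.693 / t½ = 0.693 / 5.4 = 0.1283 h⁻¹
Between IV bolus doses, concentration decays as C = C₀·e^(−kτ), so C_peak/C_trough = e^(kτ).
τ_max = ln(C_peak/C_trough) / k = ln(66.9/13.6) / 0.1283 = 1.593 / 0.1283 = 12.42 h

12.4 h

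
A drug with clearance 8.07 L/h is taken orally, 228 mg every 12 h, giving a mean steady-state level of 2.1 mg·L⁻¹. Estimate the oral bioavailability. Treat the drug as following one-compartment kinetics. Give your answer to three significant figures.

0.892

F·D/τ = CL·Css at steady state → F = CL·Css·τ / D.
F = 8.07 × 2.1 × 12 / 228 = 0.892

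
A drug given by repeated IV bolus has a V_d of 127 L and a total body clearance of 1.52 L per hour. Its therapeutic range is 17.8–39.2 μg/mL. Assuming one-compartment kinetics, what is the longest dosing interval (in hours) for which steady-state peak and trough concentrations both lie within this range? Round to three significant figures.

66.0 h

k = CL / Vd = 1.520 / 127.0 = 0.01197 h⁻¹
Between IV bolus doses, concentration decays as C = C₀·e^(−kτ), so C_peak/C_trough = e^(kτ).
τ_max = ln(C_peak/C_trough) / k = ln(39.2/17.8) / 0.01197 = 0.7895 / 0.01197 = 65.96 h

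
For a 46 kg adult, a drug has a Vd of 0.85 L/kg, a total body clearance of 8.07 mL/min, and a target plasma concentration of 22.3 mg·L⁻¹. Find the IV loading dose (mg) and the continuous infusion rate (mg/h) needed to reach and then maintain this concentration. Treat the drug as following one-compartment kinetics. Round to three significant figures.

Total Vd = 0.85 × 46 = 39.10 L
LD = Vd · C_target = 39.10 × 22.3 = 871.9 mg
Convert clearance: 8.07 mL/min × 60 min/h ÷ 1000 mL/L = 0.4842 L/h
Maintenance infusion rate = CL × Css = 0.4842 × 22.3 = 10.80 mg/h

(a) 872 mg; (b) 10.8 mg/h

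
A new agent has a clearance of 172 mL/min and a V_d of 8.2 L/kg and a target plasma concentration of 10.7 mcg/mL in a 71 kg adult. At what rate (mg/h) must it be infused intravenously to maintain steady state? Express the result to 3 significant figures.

110 mg/h

Convert clearance: 172 mL/min × 60 min/h ÷ 1000 mL/L = 10.32 L/h
Rate = CL × Css = 10.32 × 10.7 = 110.4 mg/h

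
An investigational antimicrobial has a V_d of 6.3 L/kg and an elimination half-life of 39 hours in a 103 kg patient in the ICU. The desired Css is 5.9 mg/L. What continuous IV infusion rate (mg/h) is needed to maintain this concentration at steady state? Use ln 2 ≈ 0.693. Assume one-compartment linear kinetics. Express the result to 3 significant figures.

Total Vd = 6.3 × 103 = 648.9 L
CL = 0.693 × Vd / t½ = 0.693 × 648.9 / 39 = 11.53 L/h
Infusion rate = CL × Css = 11.53 × 5.9 = 68.03 mg/h

68.0 mg/h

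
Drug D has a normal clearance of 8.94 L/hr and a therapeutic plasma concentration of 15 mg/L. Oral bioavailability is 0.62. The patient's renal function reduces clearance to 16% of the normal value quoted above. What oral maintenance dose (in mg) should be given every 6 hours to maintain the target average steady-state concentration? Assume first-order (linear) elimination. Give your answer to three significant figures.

208 mg

Patient clearance = 0.16 × 8.940 = 1.430 L/h
D = CL × Css × τ / F = 1.430 × 15 × 6 / 0.62 = 207.6 mg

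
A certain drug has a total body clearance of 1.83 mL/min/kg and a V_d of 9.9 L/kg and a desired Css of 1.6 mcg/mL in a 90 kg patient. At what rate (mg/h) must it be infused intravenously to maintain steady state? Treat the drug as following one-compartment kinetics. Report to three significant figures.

CL = 1.83 mL/min/kg × 90 kg = 164.7 mL/min = 164.7 × 60/1000 = 9.882 L/h
Maintenance depends on clearance, not Vd — rate in must match rate out.
Rate = CL × Css = 9.882 × 1.6 = 15.81 mg/h

15.8 mg/h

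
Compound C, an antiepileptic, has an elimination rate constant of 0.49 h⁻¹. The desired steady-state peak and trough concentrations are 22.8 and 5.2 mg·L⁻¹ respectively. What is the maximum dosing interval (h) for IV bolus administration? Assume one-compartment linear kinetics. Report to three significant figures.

Between IV bolus doses, concentration decays as C = C₀·e^(−kτ), so C_peak/C_trough = e^(kτ).
τ_max = ln(C_peak/C_trough) / k = ln(22.8/5.2) / 0.4900 = 1.478 / 0.4900 = 3.016 h

3.02 h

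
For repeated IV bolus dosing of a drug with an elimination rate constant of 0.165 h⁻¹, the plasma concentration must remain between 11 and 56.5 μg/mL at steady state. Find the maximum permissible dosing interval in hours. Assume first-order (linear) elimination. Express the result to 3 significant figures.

9.92 h

Between IV bolus doses, concentration decays as C = C₀·e^(−kτ), so C_peak/C_trough = e^(kτ).
τ_max = ln(C_peak/C_trough) / k = ln(56.5/11) / 0.1650 = 1.636 / 0.1650 = 9.915 h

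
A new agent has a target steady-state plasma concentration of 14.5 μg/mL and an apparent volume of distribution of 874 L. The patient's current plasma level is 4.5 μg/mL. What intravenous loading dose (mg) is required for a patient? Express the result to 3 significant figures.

Concentration deficit ΔC = 14.5 − 4.5 = 10.00 mg/L
LD = Vd × ΔC = 874.0 × 10.00 = 8740 mg

8740 mg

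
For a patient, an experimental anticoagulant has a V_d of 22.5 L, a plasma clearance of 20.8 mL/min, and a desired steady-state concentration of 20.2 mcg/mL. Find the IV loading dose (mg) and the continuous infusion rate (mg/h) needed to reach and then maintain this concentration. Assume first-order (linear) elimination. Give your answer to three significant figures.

LD = Vd · C_target = 22.50 × 20.2 = 454.5 mg
CL = 20.8 mL/min × 60/1000 = 1.248 L/h
Infusion rate = 1.248 L/h × 20.2 mg/L = 25.21 mg/h

(a) 455 mg; (b) 25.2 mg/h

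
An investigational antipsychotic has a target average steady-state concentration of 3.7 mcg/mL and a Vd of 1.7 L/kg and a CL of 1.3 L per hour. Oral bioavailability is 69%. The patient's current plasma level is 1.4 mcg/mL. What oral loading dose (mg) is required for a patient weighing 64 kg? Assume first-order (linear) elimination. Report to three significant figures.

363 mg

Vd = 1.7 L/kg × 64 kg = 108.8 L
Concentration deficit ΔC = 3.7 − 1.4 = 2.300 mg/L
LD = Vd × ΔC / F = 108.8 × 2.300 / 0.69 = 362.7 mg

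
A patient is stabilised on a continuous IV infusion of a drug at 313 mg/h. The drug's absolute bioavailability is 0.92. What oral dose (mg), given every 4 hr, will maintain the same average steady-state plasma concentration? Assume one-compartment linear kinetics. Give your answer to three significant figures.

1360 mg

To maintain the same Css, the systemic dosing rate must be unchanged: F·D/τ = infusion rate.
D = rate × τ / F = 313 × 4 / 0.92 = 1361 mg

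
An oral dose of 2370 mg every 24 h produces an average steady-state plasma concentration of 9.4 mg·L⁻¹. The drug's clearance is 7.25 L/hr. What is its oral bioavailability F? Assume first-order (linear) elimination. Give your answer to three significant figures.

F·D/τ = CL·Css at steady state → F = CL·Css·τ / D.
F = 7.25 × 9.4 × 24 / 2370 = 0.690

0.690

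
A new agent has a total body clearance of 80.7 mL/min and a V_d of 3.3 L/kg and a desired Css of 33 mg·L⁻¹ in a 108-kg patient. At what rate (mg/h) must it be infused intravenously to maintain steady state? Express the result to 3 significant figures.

160 mg/h

CL = 80.7 mL/min × 60/1000 = 4.842 L/h
At steady state, infusion rate equals elimination rate: rate in = CL × Css.
R₀ = 4.842 × 33 = 159.8 mg/h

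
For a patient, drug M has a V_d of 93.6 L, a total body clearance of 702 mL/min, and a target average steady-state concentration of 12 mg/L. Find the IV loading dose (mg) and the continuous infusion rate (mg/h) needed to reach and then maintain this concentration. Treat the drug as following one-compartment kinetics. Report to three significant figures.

(a) 1120 mg; (b) 505 mg/h

Loading dose = Vd × C = 93.60 × 12 = 1123 mg
CL = 702 mL/min × 60/1000 = 42.12 L/h
Infusion rate = 42.12 L/h × 12 mg/L = 505.4 mg/h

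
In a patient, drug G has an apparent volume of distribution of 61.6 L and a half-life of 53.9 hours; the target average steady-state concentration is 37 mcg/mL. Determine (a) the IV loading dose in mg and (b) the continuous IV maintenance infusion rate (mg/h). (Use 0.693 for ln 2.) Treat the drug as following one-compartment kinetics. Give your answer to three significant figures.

(a) 2280 mg; (b) 29.3 mg/h

LD = Vd × C = 61.60 × 37 = 2279 mg
CL = 0.693 × Vd / t½ = 0.693 × 61.60 / 53.9 = 0.7920 L/h
Infusion rate = CL × Css = 0.7920 × 37 = 29.30 mg/h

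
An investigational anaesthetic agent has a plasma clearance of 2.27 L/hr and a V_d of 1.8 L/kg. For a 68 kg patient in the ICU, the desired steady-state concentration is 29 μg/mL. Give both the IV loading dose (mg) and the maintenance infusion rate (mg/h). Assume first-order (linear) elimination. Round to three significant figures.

(a) 3550 mg; (b) 65.8 mg/h

Vd(total) = 68 kg × 1.8 L/kg = 122.4 L
Loading dose = Vd × C = 122.4 × 29 = 3550 mg
Maintenance infusion rate = CL × Css = 2.270 × 29 = 65.83 mg/h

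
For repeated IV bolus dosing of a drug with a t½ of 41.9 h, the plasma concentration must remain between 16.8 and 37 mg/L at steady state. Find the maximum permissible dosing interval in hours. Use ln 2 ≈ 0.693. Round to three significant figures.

47.7 h

k = 0.693 / t½ = 0.693 / 41.9 = 0.01654 h⁻¹
Between IV bolus doses, concentration decays as C = C₀·e^(−kτ), so C_peak/C_trough = e^(kτ).
τ_max = ln(C_peak/C_trough) / k = ln(37/16.8) / 0.01654 = 0.7895 / 0.01654 = 47.73 h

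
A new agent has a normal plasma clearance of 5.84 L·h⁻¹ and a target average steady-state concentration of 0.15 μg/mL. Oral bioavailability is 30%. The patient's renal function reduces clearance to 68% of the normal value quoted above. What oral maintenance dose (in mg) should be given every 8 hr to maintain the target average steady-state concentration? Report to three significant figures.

Patient clearance = 0.68 × 5.840 = 3.971 L/h
D = CL × Css × τ / F = 3.971 × 0.15 × 8 / 0.3 = 15.88 mg

15.9 mg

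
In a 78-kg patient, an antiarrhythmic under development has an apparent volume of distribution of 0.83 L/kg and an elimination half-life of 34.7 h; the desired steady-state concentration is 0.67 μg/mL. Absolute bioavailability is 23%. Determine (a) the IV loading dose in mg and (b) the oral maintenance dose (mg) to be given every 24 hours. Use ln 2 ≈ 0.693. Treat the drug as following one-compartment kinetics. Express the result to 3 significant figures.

Vd(total) = 78 kg × 0.83 L/kg = 64.74 L
LD = Vd × C = 64.74 × 0.67 = 43.38 mg
CL = 0.693 × Vd / t½ = 0.693 × 64.74 / 34.7 = 1.293 L/h
D = CL × Css × τ / F = 1.293 × 0.67 × 24 / 0.23 = 90.40 mg

(a) 43.4 mg; (b) 90.4 mg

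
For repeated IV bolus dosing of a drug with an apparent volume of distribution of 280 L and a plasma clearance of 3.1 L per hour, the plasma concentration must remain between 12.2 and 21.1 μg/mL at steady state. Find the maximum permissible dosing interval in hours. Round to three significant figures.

k = CL / Vd = 3.100 / 280.0 = 0.01107 h⁻¹
Between IV bolus doses, concentration decays as C = C₀·e^(−kτ), so C_peak/C_trough = e^(kτ).
τ_max = ln(C_peak/C_trough) / k = ln(21.1/12.2) / 0.01107 = 0.5478 / 0.01107 = 49.49 h

49.5 h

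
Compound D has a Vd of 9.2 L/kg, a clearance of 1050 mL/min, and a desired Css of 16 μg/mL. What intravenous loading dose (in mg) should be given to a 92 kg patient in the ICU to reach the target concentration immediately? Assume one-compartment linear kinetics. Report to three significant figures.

13500 mg

Vd(total) = 92 kg × 9.2 L/kg = 846.4 L
The loading dose fills Vd to the target concentration; clearance is irrelevant here.
LD = Vd × C = 846.4 × 16.00 = 13540 mg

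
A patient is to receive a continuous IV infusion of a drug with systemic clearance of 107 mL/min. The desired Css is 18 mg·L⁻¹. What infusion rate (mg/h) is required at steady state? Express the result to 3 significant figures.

116 mg/h

CL = 107 mL/min = 107 × 0.06 = 6.420 L/h
Infusion rate = CL · Css = 6.420 L/h × 18 mg/L = 115.6 mg/h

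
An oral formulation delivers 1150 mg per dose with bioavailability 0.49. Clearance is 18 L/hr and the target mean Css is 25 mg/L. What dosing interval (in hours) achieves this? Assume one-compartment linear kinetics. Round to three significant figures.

F·D/τ = CL·Css → τ = F·D / (CL·Css).
τ = 0.49 × 1150 / (18 × 25) = 1.252 h

1.25 h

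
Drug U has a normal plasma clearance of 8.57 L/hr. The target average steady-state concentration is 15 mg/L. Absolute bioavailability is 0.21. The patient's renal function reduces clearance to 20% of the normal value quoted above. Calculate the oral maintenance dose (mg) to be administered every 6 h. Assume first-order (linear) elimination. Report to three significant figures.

735 mg

Patient clearance = 0.2 × 8.570 = 1.714 L/h
At steady state, dose per interval replaces the amount cleared in that interval: F·D/τ = CL·Css.
D = CL × Css × τ / F = 1.714 × 15 × 6 / 0.21 = 734.6 mg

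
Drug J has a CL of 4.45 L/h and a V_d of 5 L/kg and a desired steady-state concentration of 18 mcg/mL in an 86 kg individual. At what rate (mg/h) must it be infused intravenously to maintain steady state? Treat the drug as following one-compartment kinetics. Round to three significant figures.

80.1 mg/h

Rate = CL × Css = 4.450 × 18 = 80.10 mg/h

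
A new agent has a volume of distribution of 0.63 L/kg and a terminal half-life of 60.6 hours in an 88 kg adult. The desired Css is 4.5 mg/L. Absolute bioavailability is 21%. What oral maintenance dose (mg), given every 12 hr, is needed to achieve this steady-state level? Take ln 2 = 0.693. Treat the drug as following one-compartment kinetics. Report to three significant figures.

163 mg

Vd = 0.63 L/kg × 88 kg = 55.44 L
CL = ln 2 · Vd / t½ = 0.693 × 55.44 / 60.6 = 0.6340 L/h
D = CL × Css × τ / F = 0.6340 × 4.5 × 12 / 0.21 = 163.0 mg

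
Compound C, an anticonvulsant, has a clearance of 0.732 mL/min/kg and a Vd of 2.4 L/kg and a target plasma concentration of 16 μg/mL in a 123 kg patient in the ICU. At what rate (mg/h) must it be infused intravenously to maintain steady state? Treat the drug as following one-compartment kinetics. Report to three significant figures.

86.4 mg/h

CL = 0.732 mL/min/kg × 123 kg = 90.04 mL/min = 90.04 × 60/1000 = 5.402 L/h
Vd does not affect the maintenance rate; only clearance governs steady-state input.
Rate = CL × Css = 5.402 × 16 = 86.43 mg/h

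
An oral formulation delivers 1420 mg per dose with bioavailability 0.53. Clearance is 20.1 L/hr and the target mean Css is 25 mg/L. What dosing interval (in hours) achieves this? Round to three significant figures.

1.50 h

F·D/τ = CL·Css → τ = F·D / (CL·Css).
τ = 0.53 × 1420 / (20.1 × 25) = 1.498 h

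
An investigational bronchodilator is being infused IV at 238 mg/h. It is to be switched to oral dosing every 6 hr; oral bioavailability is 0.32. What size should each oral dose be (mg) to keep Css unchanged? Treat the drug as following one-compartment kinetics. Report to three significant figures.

4460 mg

To maintain the same Css, the systemic dosing rate must be unchanged: F·D/τ = infusion rate.
D = rate × τ / F = 238 × 6 / 0.32 = 4463 mg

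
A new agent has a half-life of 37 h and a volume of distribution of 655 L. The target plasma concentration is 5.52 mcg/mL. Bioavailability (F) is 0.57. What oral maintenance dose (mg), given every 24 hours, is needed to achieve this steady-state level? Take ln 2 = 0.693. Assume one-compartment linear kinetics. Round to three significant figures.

CL = 0.693 × Vd / t½ = 0.693 × 655.0 / 37 = 12.27 L/h
D = CL × Css × τ / F = 12.27 × 5.52 × 24 / 0.57 = 2852 mg

2850 mg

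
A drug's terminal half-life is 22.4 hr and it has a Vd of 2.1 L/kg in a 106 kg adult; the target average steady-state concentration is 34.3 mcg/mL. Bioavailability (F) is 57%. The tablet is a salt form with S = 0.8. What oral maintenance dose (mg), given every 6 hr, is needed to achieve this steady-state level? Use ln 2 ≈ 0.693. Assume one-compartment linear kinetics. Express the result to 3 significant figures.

Total Vd = 2.1 × 106 = 222.6 L
CL = ln 2 · Vd / t½ = 0.693 × 222.6 / 22.4 = 6.887 L/h
D = CL × Css × τ / F / S = 6.887 × 34.3 × 6 / 0.57 / 0.8 = 3108 mg

3110 mg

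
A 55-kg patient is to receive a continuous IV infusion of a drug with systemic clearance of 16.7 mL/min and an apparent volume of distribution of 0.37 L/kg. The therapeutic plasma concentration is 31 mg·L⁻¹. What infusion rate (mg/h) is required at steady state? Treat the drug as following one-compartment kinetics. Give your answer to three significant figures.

31.1 mg/h

CL = 16.7 mL/min = 16.7 × 0.06 = 1.002 L/h
Rate = CL × Css = 1.002 × 31 = 31.06 mg/h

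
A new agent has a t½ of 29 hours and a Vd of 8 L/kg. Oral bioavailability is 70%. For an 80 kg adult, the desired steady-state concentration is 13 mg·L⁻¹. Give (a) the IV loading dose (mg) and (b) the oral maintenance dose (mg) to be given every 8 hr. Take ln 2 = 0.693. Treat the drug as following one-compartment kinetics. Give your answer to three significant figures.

(a) 8320 mg; (b) 2270 mg

Vd = 8 L/kg × 80 kg = 640.0 L
LD = Vd × C = 640.0 × 13 = 8320 mg
CL = 0.693 × Vd / t½ = 0.693 × 640.0 / 29 = 15.29 L/h
D = CL × Css × τ / F = 15.29 × 13 × 8 / 0.7 = 2272 mg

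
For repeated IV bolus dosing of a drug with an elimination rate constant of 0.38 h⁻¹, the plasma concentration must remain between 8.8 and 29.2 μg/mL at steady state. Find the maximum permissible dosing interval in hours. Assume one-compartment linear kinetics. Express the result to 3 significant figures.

Between IV bolus doses, concentration decays as C = C₀·e^(−kτ), so C_peak/C_trough = e^(kτ).
τ_max = ln(C_peak/C_trough) / k = ln(29.2/8.8) / 0.3800 = 1.199 / 0.3800 = 3.155 h

3.16 h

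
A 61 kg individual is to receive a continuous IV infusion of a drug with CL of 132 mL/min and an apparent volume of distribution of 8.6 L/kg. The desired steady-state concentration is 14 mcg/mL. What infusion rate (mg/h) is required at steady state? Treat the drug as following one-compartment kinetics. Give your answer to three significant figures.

111 mg/h

CL = 132 mL/min = 132 × 0.06 = 7.920 L/h
Infusion rate = CL · Css = 7.920 L/h × 14 mg/L = 110.9 mg/h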